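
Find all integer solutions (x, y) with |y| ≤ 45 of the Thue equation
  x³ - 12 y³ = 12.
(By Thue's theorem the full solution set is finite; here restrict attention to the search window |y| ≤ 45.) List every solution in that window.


The equation is x³ - 12y³ = 12. For fixed y, x³ = 12·y³ + 12, so a solution requires the RHS to be a perfect cube.
Strategy: iterate y from -45 to 45, compute RHS = 12·y³ + 12, and check whether it is a (positive or negative) perfect cube.
Check small values of y:
  y = 0: RHS = 12 is not a perfect cube.
  y = 1: RHS = 24 is not a perfect cube.
  y = -1: RHS = 0 = (0)³ ⇒ x = 0 works.
  y = 2: RHS = 108 is not a perfect cube.
  y = -2: RHS = -84 is not a perfect cube.
  y = 3: RHS = 336 is not a perfect cube.
  y = -3: RHS = -312 is not a perfect cube.
Continuing the search up to |y| = 45 finds no further solutions beyond those listed.
Collected solutions: (0, -1).

Solutions (with |y| ≤ 45): (0, -1).


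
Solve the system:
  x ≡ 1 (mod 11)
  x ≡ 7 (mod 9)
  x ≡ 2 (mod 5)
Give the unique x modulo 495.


Moduli 11, 9, 5 are pairwise coprime; by CRT there is a unique solution modulo M = 11 · 9 · 5 = 495.
Solve pairwise, accumulating the modulus:
  Start with x ≡ 1 (mod 11).
  Combine with x ≡ 7 (mod 9): since gcd(11, 9) = 1, we get a unique residue mod 99.
    Write x = 1 + 11·t and substitute into x ≡ 7 (mod 9): 11·t ≡ 7 − 1 = 6 (mod 9).
    Reduce coefficients mod 9: 2·t ≡ 6 (mod 9).
    The inverse of 2 mod 9 is 5 (since 2·5 = 10 = 1·9 + 1), so t ≡ 5·6 = 30 ≡ 3 (mod 9).
    Then x = 1 + 11·3 = 34, valid modulo lcm(11, 9) = 99: x ≡ 34 (mod 99).
  Combine with x ≡ 2 (mod 5): since gcd(99, 5) = 1, we get a unique residue mod 495.
    Write x = 34 + 99·t and substitute into x ≡ 2 (mod 5): 99·t ≡ 2 − 34 = -32 (mod 5).
    Reduce coefficients mod 5: 4·t ≡ 3 (mod 5).
    The inverse of 4 mod 5 is 4 (since 4·4 = 16 = 3·5 + 1), so t ≡ 4·3 = 12 ≡ 2 (mod 5).
    Then x = 34 + 99·2 = 232, valid modulo lcm(99, 5) = 495: x ≡ 232 (mod 495).
Verify: 232 mod 11 = 1 ✓, 232 mod 9 = 7 ✓, 232 mod 5 = 2 ✓.

x ≡ 232 (mod 495).


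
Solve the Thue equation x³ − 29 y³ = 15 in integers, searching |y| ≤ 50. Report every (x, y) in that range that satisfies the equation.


The equation is x³ - 29y³ = 15. For fixed y, x³ = 29·y³ + 15, so a solution requires the RHS to be a perfect cube.
Strategy: iterate y from -50 to 50, compute RHS = 29·y³ + 15, and check whether it is a (positive or negative) perfect cube.
Check small values of y:
  y = 0: RHS = 15 is not a perfect cube.
  y = 1: RHS = 44 is not a perfect cube.
  y = -1: RHS = -14 is not a perfect cube.
  y = 2: RHS = 247 is not a perfect cube.
  y = -2: RHS = -217 is not a perfect cube.
  y = 3: RHS = 798 is not a perfect cube.
  y = -3: RHS = -768 is not a perfect cube.
Continuing the search up to |y| = 50 finds no solutions either.
No (x, y) in the scanned range satisfies the equation.

No integer solutions with |y| ≤ 50.


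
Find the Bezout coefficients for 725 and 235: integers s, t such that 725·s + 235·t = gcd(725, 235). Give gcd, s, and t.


Euclidean algorithm on (725, 235) — divide until remainder is 0:
  725 = 3 · 235 + 20
  235 = 11 · 20 + 15
  20 = 1 · 15 + 5
  15 = 3 · 5 + 0
gcd(725, 235) = 5.
Track Bezout coefficients alongside the remainders: start with r₀ = 725 = a·1 + b·0 (s = 1, t = 0) and r₁ = 235 = a·0 + b·1 (s = 0, t = 1); each new remainder r_{k+1} = r_{k-1} − q_k·r_k inherits s_{k+1} = s_{k-1} − q_k·s_k, t_{k+1} = t_{k-1} − q_k·t_k, so r_k = a·s_k + b·t_k at every step:
  q = 3: r = 20, s = 1 − 3·0 = 1, t = 0 − 3·1 = -3  (check: 725·1 + 235·(-3) = 20)
  q = 11: r = 15, s = 0 − 11·1 = -11, t = 1 − 11·(-3) = 34  (check: 725·(-11) + 235·34 = 15)
  q = 1: r = 5, s = 1 − 1·(-11) = 12, t = -3 − 1·34 = -37  (check: 725·12 + 235·(-37) = 5)
The row with r = 5 (the gcd) gives the Bezout coefficients s = 12, t = -37.
Result: 725 · (12) + 235 · (-37) = 5.

gcd(725, 235) = 5; s = 12, t = -37 (check: 725·12 + 235·(-37) = 5).


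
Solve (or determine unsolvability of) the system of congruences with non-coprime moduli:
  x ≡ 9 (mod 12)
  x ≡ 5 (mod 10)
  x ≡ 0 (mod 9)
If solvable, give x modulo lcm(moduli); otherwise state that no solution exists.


Moduli 12, 10, 9 are not pairwise coprime, so CRT works modulo lcm(m_i) when all pairwise compatibility conditions hold.
Pairwise compatibility: gcd(m_i, m_j) must divide a_i - a_j for every pair.
Merge one congruence at a time:
  Start: x ≡ 9 (mod 12).
  Combine with x ≡ 5 (mod 10): gcd(12, 10) = 2; 5 - 9 = -4, which IS divisible by 2, so compatible.
    Write x = 9 + 12·t and substitute into x ≡ 5 (mod 10): 12·t ≡ 5 − 9 = -4 (mod 10).
    Divide the congruence (and modulus) by g = 2: 6·t ≡ -2 (mod 5).
    Reduce coefficients mod 5: 1·t ≡ 3 (mod 5).
    So t ≡ 3 (mod 5).
    Then x = 9 + 12·3 = 45, valid modulo lcm(12, 10) = 60: x ≡ 45 (mod 60).
  Combine with x ≡ 0 (mod 9): gcd(60, 9) = 3; 0 - 45 = -45, which IS divisible by 3, so compatible.
    Write x = 45 + 60·t and substitute into x ≡ 0 (mod 9): 60·t ≡ 0 − 45 = -45 (mod 9).
    Divide the congruence (and modulus) by g = 3: 20·t ≡ -15 (mod 3).
    Reduce coefficients mod 3: 2·t ≡ 0 (mod 3).
    The inverse of 2 mod 3 is 2 (since 2·2 = 4 = 1·3 + 1), so t ≡ 2·0 = 0 ≡ 0 (mod 3).
    Then x = 45 + 60·0 = 45, valid modulo lcm(60, 9) = 180: x ≡ 45 (mod 180).
Verify: 45 mod 12 = 9, 45 mod 10 = 5, 45 mod 9 = 0.

x ≡ 45 (mod 180).


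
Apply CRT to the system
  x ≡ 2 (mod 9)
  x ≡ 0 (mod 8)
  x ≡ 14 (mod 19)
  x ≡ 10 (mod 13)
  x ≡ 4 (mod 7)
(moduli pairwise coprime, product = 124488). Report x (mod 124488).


Product of moduli M = 9 · 8 · 19 · 13 · 7 = 124488.
Merge one congruence at a time:
  Start: x ≡ 2 (mod 9).
  Combine with x ≡ 0 (mod 8); new modulus lcm = 72.
    Write x = 2 + 9·t and substitute into x ≡ 0 (mod 8): 9·t ≡ 0 − 2 = -2 (mod 8).
    Reduce coefficients mod 8: 1·t ≡ 6 (mod 8).
    So t ≡ 6 (mod 8).
    Then x = 2 + 9·6 = 56, valid modulo lcm(9, 8) = 72: x ≡ 56 (mod 72).
  Combine with x ≡ 14 (mod 19); new modulus lcm = 1368.
    Write x = 56 + 72·t and substitute into x ≡ 14 (mod 19): 72·t ≡ 14 − 56 = -42 (mod 19).
    Reduce coefficients mod 19: 15·t ≡ 15 (mod 19).
    The inverse of 15 mod 19 is 14 (since 15·14 = 210 = 11·19 + 1), so t ≡ 14·15 = 210 ≡ 1 (mod 19).
    Then x = 56 + 72·1 = 128, valid modulo lcm(72, 19) = 1368: x ≡ 128 (mod 1368).
  Combine with x ≡ 10 (mod 13); new modulus lcm = 17784.
    Write x = 128 + 1368·t and substitute into x ≡ 10 (mod 13): 1368·t ≡ 10 − 128 = -118 (mod 13).
    Reduce coefficients mod 13: 3·t ≡ 12 (mod 13).
    The inverse of 3 mod 13 is 9 (since 3·9 = 27 = 2·13 + 1), so t ≡ 9·12 = 108 ≡ 4 (mod 13).
    Then x = 128 + 1368·4 = 5600, valid modulo lcm(1368, 13) = 17784: x ≡ 5600 (mod 17784).
  Combine with x ≡ 4 (mod 7); new modulus lcm = 124488.
    Write x = 5600 + 17784·t and substitute into x ≡ 4 (mod 7): 17784·t ≡ 4 − 5600 = -5596 (mod 7).
    Reduce coefficients mod 7: 4·t ≡ 4 (mod 7).
    The inverse of 4 mod 7 is 2 (since 4·2 = 8 = 1·7 + 1), so t ≡ 2·4 = 8 ≡ 1 (mod 7).
    Then x = 5600 + 17784·1 = 23384, valid modulo lcm(17784, 7) = 124488: x ≡ 23384 (mod 124488).
Verify against each original: 23384 mod 9 = 2, 23384 mod 8 = 0, 23384 mod 19 = 14, 23384 mod 13 = 10, 23384 mod 7 = 4.

x ≡ 23384 (mod 124488).


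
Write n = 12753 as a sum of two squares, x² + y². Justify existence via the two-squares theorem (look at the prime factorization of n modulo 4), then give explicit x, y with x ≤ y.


Step 1: Factor n = 12753 = 3^2 · 13 · 109.
Step 2: Check the mod-4 condition on each prime factor: 3 ≡ 3 (mod 4), exponent 2 (must be even); 13 ≡ 1 (mod 4), exponent 1; 109 ≡ 1 (mod 4), exponent 1.
All primes ≡ 3 (mod 4) appear to even exponent (or don't appear), so by the two-squares theorem n IS expressible as a sum of two squares.
Step 3: Build a representation. Group n = k² · m with k = 3 and m = 13 · 109 = 1417 (a product of primes ≡ 1 (mod 4)); a representation of m scales to one of n via (k·x)² + (k·y)² = k²(x² + y²). Each prime p ≡ 1 (mod 4) is itself a sum of two squares; find a² by testing p − a² for a perfect square:
  13: 13 − 1² = 12, 13 − 2² = 9 = 3² ⇒ 13 = 2² + 3².
  109: 109 − 1² = 108, 109 − 2² = 105, 109 − 3² = 100 = 10² ⇒ 109 = 3² + 10².
  Combine using the Brahmagupta–Fibonacci identity (a² + b²)(c² + d²) = (ac − bd)² + (ad + bc)² = (ac + bd)² + (ad − bc)²:
  13 · 109 = 1417: from (2² + 3²)(3² + 10²), take (2·3 − 3·10, 2·10 + 3·3) = (6 − 30, 20 + 9) = (-24, 29); dropping signs (only squares matter) gives (24, 29); check 24² + 29² = 576 + 841 = 1417 ✓.
  Scale by k = 3: (3·24, 3·29) = (72, 87).
Step 4: Order so x ≤ y and verify: 72² + 87² = 5184 + 7569 = 12753 = n. ✓

n = 12753 = 72² + 87² (one valid representation with x ≤ y).


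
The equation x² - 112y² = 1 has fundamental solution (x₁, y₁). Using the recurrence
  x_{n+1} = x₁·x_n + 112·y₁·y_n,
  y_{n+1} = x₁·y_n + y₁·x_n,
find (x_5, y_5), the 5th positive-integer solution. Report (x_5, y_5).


Step 1: Find the fundamental solution (x₁, y₁) of x² - 112y² = 1.
  Expand √112 as a continued fraction. a₀ = ⌊√112⌋ = 10; iterate m_{k+1} = d_k·a_k − m_k, d_{k+1} = (112 − m_{k+1}²)/d_k, a_{k+1} = ⌊(a₀ + m_{k+1})/d_{k+1}⌋ (starting m₀ = 0, d₀ = 1), with convergents p_k = a_k·p_{k-1} + p_{k-2}, q_k = a_k·q_{k-1} + q_{k-2} (p₋₁ = 1, q₋₁ = 0):
  k = 0: a₀ = 10; p₀/q₀ = 10/1; p₀² − 112·q₀² = 100 − 112 = -12.
  k = 1: m = 10, d = 12, a = ⌊(10 + 10)/12⌋ = 1; p/q = (1·10 + 1)/(1·1 + 0) = 11/1; p² − 112·q² = 121 − 112 = 9.
  k = 2: m = 2, d = 9, a = ⌊(10 + 2)/9⌋ = 1; p/q = (1·11 + 10)/(1·1 + 1) = 21/2; p² − 112·q² = 441 − 448 = -7.
  k = 3: m = 7, d = 7, a = ⌊(10 + 7)/7⌋ = 2; p/q = (2·21 + 11)/(2·2 + 1) = 53/5; p² − 112·q² = 2809 − 2800 = 9.
  k = 4: m = 7, d = 9, a = ⌊(10 + 7)/9⌋ = 1; p/q = (1·53 + 21)/(1·5 + 2) = 74/7; p² − 112·q² = 5476 − 5488 = -12.
  k = 5: m = 2, d = 12, a = ⌊(10 + 2)/12⌋ = 1; p/q = (1·74 + 53)/(1·7 + 5) = 127/12; p² − 112·q² = 16129 − 16128 = 1.
  The first convergent with p² − 112·q² = 1 gives the fundamental solution (x₁, y₁) = (127, 12).
Step 2: Apply the recurrence (x_{n+1}, y_{n+1}) = (x₁x_n + 112y₁y_n, x₁y_n + y₁x_n) repeatedly.
  From (x_1, y_1) = (127, 12): x_2 = 127·127 + 112·12·12 = 32257; y_2 = 127·12 + 12·127 = 3048.
  From (x_2, y_2) = (32257, 3048): x_3 = 127·32257 + 112·12·3048 = 8193151; y_3 = 127·3048 + 12·32257 = 774180.
  From (x_3, y_3) = (8193151, 774180): x_4 = 127·8193151 + 112·12·774180 = 2081028097; y_4 = 127·774180 + 12·8193151 = 196638672.
  From (x_4, y_4) = (2081028097, 196638672): x_5 = 127·2081028097 + 112·12·196638672 = 528572943487; y_5 = 127·196638672 + 12·2081028097 = 49945448508.
Step 3: Verify x_5² - 112·y_5² = 279389356586511295719169 - 279389356586511295719168 = 1 (should be 1). ✓

(x_1, y_1) = (127, 12); (x_5, y_5) = (528572943487, 49945448508).


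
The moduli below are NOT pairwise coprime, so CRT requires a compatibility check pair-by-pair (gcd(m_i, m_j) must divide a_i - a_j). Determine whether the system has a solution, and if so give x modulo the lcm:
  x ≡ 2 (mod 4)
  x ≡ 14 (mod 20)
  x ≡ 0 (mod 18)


Moduli 4, 20, 18 are not pairwise coprime, so CRT works modulo lcm(m_i) when all pairwise compatibility conditions hold.
Pairwise compatibility: gcd(m_i, m_j) must divide a_i - a_j for every pair.
Merge one congruence at a time:
  Start: x ≡ 2 (mod 4).
  Combine with x ≡ 14 (mod 20): gcd(4, 20) = 4; 14 - 2 = 12, which IS divisible by 4, so compatible.
    Write x = 2 + 4·t and substitute into x ≡ 14 (mod 20): 4·t ≡ 14 − 2 = 12 (mod 20).
    Divide the congruence (and modulus) by g = 4: 1·t ≡ 3 (mod 5).
    So t ≡ 3 (mod 5).
    Then x = 2 + 4·3 = 14, valid modulo lcm(4, 20) = 20: x ≡ 14 (mod 20).
  Combine with x ≡ 0 (mod 18): gcd(20, 18) = 2; 0 - 14 = -14, which IS divisible by 2, so compatible.
    Write x = 14 + 20·t and substitute into x ≡ 0 (mod 18): 20·t ≡ 0 − 14 = -14 (mod 18).
    Divide the congruence (and modulus) by g = 2: 10·t ≡ -7 (mod 9).
    Reduce coefficients mod 9: 1·t ≡ 2 (mod 9).
    So t ≡ 2 (mod 9).
    Then x = 14 + 20·2 = 54, valid modulo lcm(20, 18) = 180: x ≡ 54 (mod 180).
Verify: 54 mod 4 = 2, 54 mod 20 = 14, 54 mod 18 = 0.

x ≡ 54 (mod 180).


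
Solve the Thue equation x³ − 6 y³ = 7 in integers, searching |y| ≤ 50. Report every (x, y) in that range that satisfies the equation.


The equation is x³ - 6y³ = 7. For fixed y, x³ = 6·y³ + 7, so a solution requires the RHS to be a perfect cube.
Strategy: iterate y from -50 to 50, compute RHS = 6·y³ + 7, and check whether it is a (positive or negative) perfect cube.
Check small values of y:
  y = 0: RHS = 7 is not a perfect cube.
  y = 1: RHS = 13 is not a perfect cube.
  y = -1: RHS = 1 = (1)³ ⇒ x = 1 works.
  y = 2: RHS = 55 is not a perfect cube.
  y = -2: RHS = -41 is not a perfect cube.
  y = 3: RHS = 169 is not a perfect cube.
  y = -3: RHS = -155 is not a perfect cube.
Continuing the search up to |y| = 50 finds no further solutions beyond those listed.
Collected solutions: (1, -1).

Solutions (with |y| ≤ 50): (1, -1).


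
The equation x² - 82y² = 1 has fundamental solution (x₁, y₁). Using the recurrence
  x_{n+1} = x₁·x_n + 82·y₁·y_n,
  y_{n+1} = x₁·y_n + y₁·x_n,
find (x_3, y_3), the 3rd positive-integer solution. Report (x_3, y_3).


Step 1: Find the fundamental solution (x₁, y₁) of x² - 82y² = 1.
  Expand √82 as a continued fraction. a₀ = ⌊√82⌋ = 9; iterate m_{k+1} = d_k·a_k − m_k, d_{k+1} = (82 − m_{k+1}²)/d_k, a_{k+1} = ⌊(a₀ + m_{k+1})/d_{k+1}⌋ (starting m₀ = 0, d₀ = 1), with convergents p_k = a_k·p_{k-1} + p_{k-2}, q_k = a_k·q_{k-1} + q_{k-2} (p₋₁ = 1, q₋₁ = 0):
  k = 0: a₀ = 9; p₀/q₀ = 9/1; p₀² − 82·q₀² = 81 − 82 = -1.
  k = 1: m = 9, d = 1, a = ⌊(9 + 9)/1⌋ = 18; p/q = (18·9 + 1)/(18·1 + 0) = 163/18; p² − 82·q² = 26569 − 26568 = 1.
  The first convergent with p² − 82·q² = 1 gives the fundamental solution (x₁, y₁) = (163, 18).
Step 2: Apply the recurrence (x_{n+1}, y_{n+1}) = (x₁x_n + 82y₁y_n, x₁y_n + y₁x_n) repeatedly.
  From (x_1, y_1) = (163, 18): x_2 = 163·163 + 82·18·18 = 53137; y_2 = 163·18 + 18·163 = 5868.
  From (x_2, y_2) = (53137, 5868): x_3 = 163·53137 + 82·18·5868 = 17322499; y_3 = 163·5868 + 18·53137 = 1912950.
Step 3: Verify x_3² - 82·y_3² = 300068971605001 - 300068971605000 = 1 (should be 1). ✓

(x_1, y_1) = (163, 18); (x_3, y_3) = (17322499, 1912950).


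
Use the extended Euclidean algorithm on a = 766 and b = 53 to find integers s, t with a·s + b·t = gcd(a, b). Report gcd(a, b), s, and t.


Euclidean algorithm on (766, 53) — divide until remainder is 0:
  766 = 14 · 53 + 24
  53 = 2 · 24 + 5
  24 = 4 · 5 + 4
  5 = 1 · 4 + 1
  4 = 4 · 1 + 0
gcd(766, 53) = 1.
Track Bezout coefficients alongside the remainders: start with r₀ = 766 = a·1 + b·0 (s = 1, t = 0) and r₁ = 53 = a·0 + b·1 (s = 0, t = 1); each new remainder r_{k+1} = r_{k-1} − q_k·r_k inherits s_{k+1} = s_{k-1} − q_k·s_k, t_{k+1} = t_{k-1} − q_k·t_k, so r_k = a·s_k + b·t_k at every step:
  q = 14: r = 24, s = 1 − 14·0 = 1, t = 0 − 14·1 = -14  (check: 766·1 + 53·(-14) = 24)
  q = 2: r = 5, s = 0 − 2·1 = -2, t = 1 − 2·(-14) = 29  (check: 766·(-2) + 53·29 = 5)
  q = 4: r = 4, s = 1 − 4·(-2) = 9, t = -14 − 4·29 = -130  (check: 766·9 + 53·(-130) = 4)
  q = 1: r = 1, s = -2 − 1·9 = -11, t = 29 − 1·(-130) = 159  (check: 766·(-11) + 53·159 = 1)
The row with r = 1 (the gcd) gives the Bezout coefficients s = -11, t = 159.
Result: 766 · (-11) + 53 · (159) = 1.

gcd(766, 53) = 1; s = -11, t = 159 (check: 766·(-11) + 53·159 = 1).


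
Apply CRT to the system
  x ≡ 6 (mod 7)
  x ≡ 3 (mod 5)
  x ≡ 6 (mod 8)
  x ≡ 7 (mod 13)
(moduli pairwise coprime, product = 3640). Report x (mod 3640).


Product of moduli M = 7 · 5 · 8 · 13 = 3640.
Merge one congruence at a time:
  Start: x ≡ 6 (mod 7).
  Combine with x ≡ 3 (mod 5); new modulus lcm = 35.
    Write x = 6 + 7·t and substitute into x ≡ 3 (mod 5): 7·t ≡ 3 − 6 = -3 (mod 5).
    Reduce coefficients mod 5: 2·t ≡ 2 (mod 5).
    The inverse of 2 mod 5 is 3 (since 2·3 = 6 = 1·5 + 1), so t ≡ 3·2 = 6 ≡ 1 (mod 5).
    Then x = 6 + 7·1 = 13, valid modulo lcm(7, 5) = 35: x ≡ 13 (mod 35).
  Combine with x ≡ 6 (mod 8); new modulus lcm = 280.
    Write x = 13 + 35·t and substitute into x ≡ 6 (mod 8): 35·t ≡ 6 − 13 = -7 (mod 8).
    Reduce coefficients mod 8: 3·t ≡ 1 (mod 8).
    The inverse of 3 mod 8 is 3 (since 3·3 = 9 = 1·8 + 1), so t ≡ 3·1 = 3 ≡ 3 (mod 8).
    Then x = 13 + 35·3 = 118, valid modulo lcm(35, 8) = 280: x ≡ 118 (mod 280).
  Combine with x ≡ 7 (mod 13); new modulus lcm = 3640.
    Write x = 118 + 280·t and substitute into x ≡ 7 (mod 13): 280·t ≡ 7 − 118 = -111 (mod 13).
    Reduce coefficients mod 13: 7·t ≡ 6 (mod 13).
    The inverse of 7 mod 13 is 2 (since 7·2 = 14 = 1·13 + 1), so t ≡ 2·6 = 12 ≡ 12 (mod 13).
    Then x = 118 + 280·12 = 3478, valid modulo lcm(280, 13) = 3640: x ≡ 3478 (mod 3640).
Verify against each original: 3478 mod 7 = 6, 3478 mod 5 = 3, 3478 mod 8 = 6, 3478 mod 13 = 7.

x ≡ 3478 (mod 3640).


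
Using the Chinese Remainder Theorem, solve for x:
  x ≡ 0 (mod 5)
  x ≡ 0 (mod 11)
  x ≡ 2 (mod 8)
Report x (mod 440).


Moduli 5, 11, 8 are pairwise coprime; by CRT there is a unique solution modulo M = 5 · 11 · 8 = 440.
Solve pairwise, accumulating the modulus:
  Start with x ≡ 0 (mod 5).
  Combine with x ≡ 0 (mod 11): since gcd(5, 11) = 1, we get a unique residue mod 55.
    Write x = 0 + 5·t and substitute into x ≡ 0 (mod 11): 5·t ≡ 0 − 0 = 0 (mod 11).
    The inverse of 5 mod 11 is 9 (since 5·9 = 45 = 4·11 + 1), so t ≡ 9·0 = 0 ≡ 0 (mod 11).
    Then x = 0 + 5·0 = 0, valid modulo lcm(5, 11) = 55: x ≡ 0 (mod 55).
  Combine with x ≡ 2 (mod 8): since gcd(55, 8) = 1, we get a unique residue mod 440.
    Write x = 0 + 55·t and substitute into x ≡ 2 (mod 8): 55·t ≡ 2 − 0 = 2 (mod 8).
    Reduce coefficients mod 8: 7·t ≡ 2 (mod 8).
    The inverse of 7 mod 8 is 7 (since 7·7 = 49 = 6·8 + 1), so t ≡ 7·2 = 14 ≡ 6 (mod 8).
    Then x = 0 + 55·6 = 330, valid modulo lcm(55, 8) = 440: x ≡ 330 (mod 440).
Verify: 330 mod 5 = 0 ✓, 330 mod 11 = 0 ✓, 330 mod 8 = 2 ✓.

x ≡ 330 (mod 440).


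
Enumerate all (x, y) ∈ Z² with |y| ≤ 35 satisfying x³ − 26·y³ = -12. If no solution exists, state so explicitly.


The equation is x³ - 26y³ = -12. For fixed y, x³ = 26·y³ − 12, so a solution requires the RHS to be a perfect cube.
Strategy: iterate y from -35 to 35, compute RHS = 26·y³ − 12, and check whether it is a (positive or negative) perfect cube.
Check small values of y:
  y = 0: RHS = -12 is not a perfect cube.
  y = 1: RHS = 14 is not a perfect cube.
  y = -1: RHS = -38 is not a perfect cube.
  y = 2: RHS = 196 is not a perfect cube.
  y = -2: RHS = -220 is not a perfect cube.
  y = 3: RHS = 690 is not a perfect cube.
  y = -3: RHS = -714 is not a perfect cube.
Continuing the search up to |y| = 35 finds no solutions either.
No (x, y) in the scanned range satisfies the equation.

No integer solutions with |y| ≤ 35.


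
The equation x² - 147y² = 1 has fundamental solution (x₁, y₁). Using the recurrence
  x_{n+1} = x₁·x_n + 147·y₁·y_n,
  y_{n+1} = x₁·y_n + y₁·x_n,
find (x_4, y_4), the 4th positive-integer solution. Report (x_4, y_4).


Step 1: Find the fundamental solution (x₁, y₁) of x² - 147y² = 1.
  Expand √147 as a continued fraction. a₀ = ⌊√147⌋ = 12; iterate m_{k+1} = d_k·a_k − m_k, d_{k+1} = (147 − m_{k+1}²)/d_k, a_{k+1} = ⌊(a₀ + m_{k+1})/d_{k+1}⌋ (starting m₀ = 0, d₀ = 1), with convergents p_k = a_k·p_{k-1} + p_{k-2}, q_k = a_k·q_{k-1} + q_{k-2} (p₋₁ = 1, q₋₁ = 0):
  k = 0: a₀ = 12; p₀/q₀ = 12/1; p₀² − 147·q₀² = 144 − 147 = -3.
  k = 1: m = 12, d = 3, a = ⌊(12 + 12)/3⌋ = 8; p/q = (8·12 + 1)/(8·1 + 0) = 97/8; p² − 147·q² = 9409 − 9408 = 1.
  The first convergent with p² − 147·q² = 1 gives the fundamental solution (x₁, y₁) = (97, 8).
Step 2: Apply the recurrence (x_{n+1}, y_{n+1}) = (x₁x_n + 147y₁y_n, x₁y_n + y₁x_n) repeatedly.
  From (x_1, y_1) = (97, 8): x_2 = 97·97 + 147·8·8 = 18817; y_2 = 97·8 + 8·97 = 1552.
  From (x_2, y_2) = (18817, 1552): x_3 = 97·18817 + 147·8·1552 = 3650401; y_3 = 97·1552 + 8·18817 = 301080.
  From (x_3, y_3) = (3650401, 301080): x_4 = 97·3650401 + 147·8·301080 = 708158977; y_4 = 97·301080 + 8·3650401 = 58407968.
Step 3: Verify x_4² - 147·y_4² = 501489136705686529 - 501489136705686528 = 1 (should be 1). ✓

(x_1, y_1) = (97, 8); (x_4, y_4) = (708158977, 58407968).


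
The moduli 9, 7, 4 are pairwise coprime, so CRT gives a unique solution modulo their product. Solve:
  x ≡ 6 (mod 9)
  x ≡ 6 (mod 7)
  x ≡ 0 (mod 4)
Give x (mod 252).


Moduli 9, 7, 4 are pairwise coprime; by CRT there is a unique solution modulo M = 9 · 7 · 4 = 252.
Solve pairwise, accumulating the modulus:
  Start with x ≡ 6 (mod 9).
  Combine with x ≡ 6 (mod 7): since gcd(9, 7) = 1, we get a unique residue mod 63.
    Write x = 6 + 9·t and substitute into x ≡ 6 (mod 7): 9·t ≡ 6 − 6 = 0 (mod 7).
    Reduce coefficients mod 7: 2·t ≡ 0 (mod 7).
    The inverse of 2 mod 7 is 4 (since 2·4 = 8 = 1·7 + 1), so t ≡ 4·0 = 0 ≡ 0 (mod 7).
    Then x = 6 + 9·0 = 6, valid modulo lcm(9, 7) = 63: x ≡ 6 (mod 63).
  Combine with x ≡ 0 (mod 4): since gcd(63, 4) = 1, we get a unique residue mod 252.
    Write x = 6 + 63·t and substitute into x ≡ 0 (mod 4): 63·t ≡ 0 − 6 = -6 (mod 4).
    Reduce coefficients mod 4: 3·t ≡ 2 (mod 4).
    The inverse of 3 mod 4 is 3 (since 3·3 = 9 = 2·4 + 1), so t ≡ 3·2 = 6 ≡ 2 (mod 4).
    Then x = 6 + 63·2 = 132, valid modulo lcm(63, 4) = 252: x ≡ 132 (mod 252).
Verify: 132 mod 9 = 6 ✓, 132 mod 7 = 6 ✓, 132 mod 4 = 0 ✓.

x ≡ 132 (mod 252).


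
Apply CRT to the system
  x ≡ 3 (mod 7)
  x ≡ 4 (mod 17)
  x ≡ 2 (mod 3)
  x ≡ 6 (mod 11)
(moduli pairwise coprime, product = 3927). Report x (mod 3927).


Product of moduli M = 7 · 17 · 3 · 11 = 3927.
Merge one congruence at a time:
  Start: x ≡ 3 (mod 7).
  Combine with x ≡ 4 (mod 17); new modulus lcm = 119.
    Write x = 3 + 7·t and substitute into x ≡ 4 (mod 17): 7·t ≡ 4 − 3 = 1 (mod 17).
    The inverse of 7 mod 17 is 5 (since 7·5 = 35 = 2·17 + 1), so t ≡ 5·1 = 5 ≡ 5 (mod 17).
    Then x = 3 + 7·5 = 38, valid modulo lcm(7, 17) = 119: x ≡ 38 (mod 119).
  Combine with x ≡ 2 (mod 3); new modulus lcm = 357.
    Write x = 38 + 119·t and substitute into x ≡ 2 (mod 3): 119·t ≡ 2 − 38 = -36 (mod 3).
    Reduce coefficients mod 3: 2·t ≡ 0 (mod 3).
    The inverse of 2 mod 3 is 2 (since 2·2 = 4 = 1·3 + 1), so t ≡ 2·0 = 0 ≡ 0 (mod 3).
    Then x = 38 + 119·0 = 38, valid modulo lcm(119, 3) = 357: x ≡ 38 (mod 357).
  Combine with x ≡ 6 (mod 11); new modulus lcm = 3927.
    Write x = 38 + 357·t and substitute into x ≡ 6 (mod 11): 357·t ≡ 6 − 38 = -32 (mod 11).
    Reduce coefficients mod 11: 5·t ≡ 1 (mod 11).
    The inverse of 5 mod 11 is 9 (since 5·9 = 45 = 4·11 + 1), so t ≡ 9·1 = 9 ≡ 9 (mod 11).
    Then x = 38 + 357·9 = 3251, valid modulo lcm(357, 11) = 3927: x ≡ 3251 (mod 3927).
Verify against each original: 3251 mod 7 = 3, 3251 mod 17 = 4, 3251 mod 3 = 2, 3251 mod 11 = 6.

x ≡ 3251 (mod 3927).


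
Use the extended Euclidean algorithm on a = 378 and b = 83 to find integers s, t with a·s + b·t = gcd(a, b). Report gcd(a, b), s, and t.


Euclidean algorithm on (378, 83) — divide until remainder is 0:
  378 = 4 · 83 + 46
  83 = 1 · 46 + 37
  46 = 1 · 37 + 9
  37 = 4 · 9 + 1
  9 = 9 · 1 + 0
gcd(378, 83) = 1.
Track Bezout coefficients alongside the remainders: start with r₀ = 378 = a·1 + b·0 (s = 1, t = 0) and r₁ = 83 = a·0 + b·1 (s = 0, t = 1); each new remainder r_{k+1} = r_{k-1} − q_k·r_k inherits s_{k+1} = s_{k-1} − q_k·s_k, t_{k+1} = t_{k-1} − q_k·t_k, so r_k = a·s_k + b·t_k at every step:
  q = 4: r = 46, s = 1 − 4·0 = 1, t = 0 − 4·1 = -4  (check: 378·1 + 83·(-4) = 46)
  q = 1: r = 37, s = 0 − 1·1 = -1, t = 1 − 1·(-4) = 5  (check: 378·(-1) + 83·5 = 37)
  q = 1: r = 9, s = 1 − 1·(-1) = 2, t = -4 − 1·5 = -9  (check: 378·2 + 83·(-9) = 9)
  q = 4: r = 1, s = -1 − 4·2 = -9, t = 5 − 4·(-9) = 41  (check: 378·(-9) + 83·41 = 1)
The row with r = 1 (the gcd) gives the Bezout coefficients s = -9, t = 41.
Result: 378 · (-9) + 83 · (41) = 1.

gcd(378, 83) = 1; s = -9, t = 41 (check: 378·(-9) + 83·41 = 1).


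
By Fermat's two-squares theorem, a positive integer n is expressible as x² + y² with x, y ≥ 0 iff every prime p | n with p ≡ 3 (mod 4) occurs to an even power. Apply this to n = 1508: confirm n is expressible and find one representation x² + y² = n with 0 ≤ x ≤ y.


Step 1: Factor n = 1508 = 2^2 · 13 · 29.
Step 2: Check the mod-4 condition on each prime factor: 2 = 2 (special); 13 ≡ 1 (mod 4), exponent 1; 29 ≡ 1 (mod 4), exponent 1.
All primes ≡ 3 (mod 4) appear to even exponent (or don't appear), so by the two-squares theorem n IS expressible as a sum of two squares.
Step 3: Build a representation. Group n = k² · m with k = 2 and m = 13 · 29 = 377 (a product of primes ≡ 1 (mod 4)); a representation of m scales to one of n via (k·x)² + (k·y)² = k²(x² + y²). Each prime p ≡ 1 (mod 4) is itself a sum of two squares; find a² by testing p − a² for a perfect square:
  13: 13 − 1² = 12, 13 − 2² = 9 = 3² ⇒ 13 = 2² + 3².
  29: 29 − 1² = 28, 29 − 2² = 25 = 5² ⇒ 29 = 2² + 5².
  Combine using the Brahmagupta–Fibonacci identity (a² + b²)(c² + d²) = (ac − bd)² + (ad + bc)² = (ac + bd)² + (ad − bc)²:
  13 · 29 = 377: from (2² + 3²)(2² + 5²), take (2·2 − 3·5, 2·5 + 3·2) = (4 − 15, 10 + 6) = (-11, 16); dropping signs (only squares matter) gives (11, 16); check 11² + 16² = 121 + 256 = 377 ✓.
  Scale by k = 2: (2·11, 2·16) = (22, 32).
Step 4: Order so x ≤ y and verify: 22² + 32² = 484 + 1024 = 1508 = n. ✓

n = 1508 = 22² + 32² (one valid representation with x ≤ y).


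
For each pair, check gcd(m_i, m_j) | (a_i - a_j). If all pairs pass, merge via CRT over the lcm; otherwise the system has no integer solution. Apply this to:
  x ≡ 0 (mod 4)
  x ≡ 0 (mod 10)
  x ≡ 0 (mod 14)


Moduli 4, 10, 14 are not pairwise coprime, so CRT works modulo lcm(m_i) when all pairwise compatibility conditions hold.
Pairwise compatibility: gcd(m_i, m_j) must divide a_i - a_j for every pair.
Merge one congruence at a time:
  Start: x ≡ 0 (mod 4).
  Combine with x ≡ 0 (mod 10): gcd(4, 10) = 2; 0 - 0 = 0, which IS divisible by 2, so compatible.
    Write x = 0 + 4·t and substitute into x ≡ 0 (mod 10): 4·t ≡ 0 − 0 = 0 (mod 10).
    Divide the congruence (and modulus) by g = 2: 2·t ≡ 0 (mod 5).
    The inverse of 2 mod 5 is 3 (since 2·3 = 6 = 1·5 + 1), so t ≡ 3·0 = 0 ≡ 0 (mod 5).
    Then x = 0 + 4·0 = 0, valid modulo lcm(4, 10) = 20: x ≡ 0 (mod 20).
  Combine with x ≡ 0 (mod 14): gcd(20, 14) = 2; 0 - 0 = 0, which IS divisible by 2, so compatible.
    Write x = 0 + 20·t and substitute into x ≡ 0 (mod 14): 20·t ≡ 0 − 0 = 0 (mod 14).
    Divide the congruence (and modulus) by g = 2: 10·t ≡ 0 (mod 7).
    Reduce coefficients mod 7: 3·t ≡ 0 (mod 7).
    The inverse of 3 mod 7 is 5 (since 3·5 = 15 = 2·7 + 1), so t ≡ 5·0 = 0 ≡ 0 (mod 7).
    Then x = 0 + 20·0 = 0, valid modulo lcm(20, 14) = 140: x ≡ 0 (mod 140).
Verify: 0 mod 4 = 0, 0 mod 10 = 0, 0 mod 14 = 0.

x ≡ 0 (mod 140).


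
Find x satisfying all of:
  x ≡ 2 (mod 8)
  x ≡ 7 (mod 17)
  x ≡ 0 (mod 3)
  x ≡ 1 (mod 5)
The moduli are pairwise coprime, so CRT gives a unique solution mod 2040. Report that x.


Product of moduli M = 8 · 17 · 3 · 5 = 2040.
Merge one congruence at a time:
  Start: x ≡ 2 (mod 8).
  Combine with x ≡ 7 (mod 17); new modulus lcm = 136.
    Write x = 2 + 8·t and substitute into x ≡ 7 (mod 17): 8·t ≡ 7 − 2 = 5 (mod 17).
    The inverse of 8 mod 17 is 15 (since 8·15 = 120 = 7·17 + 1), so t ≡ 15·5 = 75 ≡ 7 (mod 17).
    Then x = 2 + 8·7 = 58, valid modulo lcm(8, 17) = 136: x ≡ 58 (mod 136).
  Combine with x ≡ 0 (mod 3); new modulus lcm = 408.
    Write x = 58 + 136·t and substitute into x ≡ 0 (mod 3): 136·t ≡ 0 − 58 = -58 (mod 3).
    Reduce coefficients mod 3: 1·t ≡ 2 (mod 3).
    So t ≡ 2 (mod 3).
    Then x = 58 + 136·2 = 330, valid modulo lcm(136, 3) = 408: x ≡ 330 (mod 408).
  Combine with x ≡ 1 (mod 5); new modulus lcm = 2040.
    Write x = 330 + 408·t and substitute into x ≡ 1 (mod 5): 408·t ≡ 1 − 330 = -329 (mod 5).
    Reduce coefficients mod 5: 3·t ≡ 1 (mod 5).
    The inverse of 3 mod 5 is 2 (since 3·2 = 6 = 1·5 + 1), so t ≡ 2·1 = 2 ≡ 2 (mod 5).
    Then x = 330 + 408·2 = 1146, valid modulo lcm(408, 5) = 2040: x ≡ 1146 (mod 2040).
Verify against each original: 1146 mod 8 = 2, 1146 mod 17 = 7, 1146 mod 3 = 0, 1146 mod 5 = 1.

x ≡ 1146 (mod 2040).


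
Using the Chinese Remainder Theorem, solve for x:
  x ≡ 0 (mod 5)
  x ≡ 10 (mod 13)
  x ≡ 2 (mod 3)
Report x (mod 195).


Moduli 5, 13, 3 are pairwise coprime; by CRT there is a unique solution modulo M = 5 · 13 · 3 = 195.
Solve pairwise, accumulating the modulus:
  Start with x ≡ 0 (mod 5).
  Combine with x ≡ 10 (mod 13): since gcd(5, 13) = 1, we get a unique residue mod 65.
    Write x = 0 + 5·t and substitute into x ≡ 10 (mod 13): 5·t ≡ 10 − 0 = 10 (mod 13).
    The inverse of 5 mod 13 is 8 (since 5·8 = 40 = 3·13 + 1), so t ≡ 8·10 = 80 ≡ 2 (mod 13).
    Then x = 0 + 5·2 = 10, valid modulo lcm(5, 13) = 65: x ≡ 10 (mod 65).
  Combine with x ≡ 2 (mod 3): since gcd(65, 3) = 1, we get a unique residue mod 195.
    Write x = 10 + 65·t and substitute into x ≡ 2 (mod 3): 65·t ≡ 2 − 10 = -8 (mod 3).
    Reduce coefficients mod 3: 2·t ≡ 1 (mod 3).
    The inverse of 2 mod 3 is 2 (since 2·2 = 4 = 1·3 + 1), so t ≡ 2·1 = 2 ≡ 2 (mod 3).
    Then x = 10 + 65·2 = 140, valid modulo lcm(65, 3) = 195: x ≡ 140 (mod 195).
Verify: 140 mod 5 = 0 ✓, 140 mod 13 = 10 ✓, 140 mod 3 = 2 ✓.

x ≡ 140 (mod 195).


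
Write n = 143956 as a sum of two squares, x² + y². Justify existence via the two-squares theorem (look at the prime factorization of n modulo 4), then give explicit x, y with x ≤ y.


Step 1: Factor n = 143956 = 2^2 · 17 · 29 · 73.
Step 2: Check the mod-4 condition on each prime factor: 2 = 2 (special); 17 ≡ 1 (mod 4), exponent 1; 29 ≡ 1 (mod 4), exponent 1; 73 ≡ 1 (mod 4), exponent 1.
All primes ≡ 3 (mod 4) appear to even exponent (or don't appear), so by the two-squares theorem n IS expressible as a sum of two squares.
Step 3: Build a representation. Group n = k² · m with k = 2 and m = 17 · 29 · 73 = 35989 (a product of primes ≡ 1 (mod 4)); a representation of m scales to one of n via (k·x)² + (k·y)² = k²(x² + y²). Each prime p ≡ 1 (mod 4) is itself a sum of two squares; find a² by testing p − a² for a perfect square:
  17: 17 − 1² = 16 = 4² ⇒ 17 = 1² + 4².
  29: 29 − 1² = 28, 29 − 2² = 25 = 5² ⇒ 29 = 2² + 5².
  73: 73 − 1² = 72, 73 − 2² = 69, 73 − 3² = 64 = 8² ⇒ 73 = 3² + 8².
  Combine using the Brahmagupta–Fibonacci identity (a² + b²)(c² + d²) = (ac − bd)² + (ad + bc)² = (ac + bd)² + (ad − bc)²:
  17 · 29 = 493: from (1² + 4²)(2² + 5²), take (1·2 − 4·5, 1·5 + 4·2) = (2 − 20, 5 + 8) = (-18, 13); dropping signs (only squares matter) gives (18, 13); check 18² + 13² = 324 + 169 = 493 ✓.
  493 · 73 = 35989: from (18² + 13²)(3² + 8²), take (18·3 − 13·8, 18·8 + 13·3) = (54 − 104, 144 + 39) = (-50, 183); dropping signs (only squares matter) gives (50, 183); check 50² + 183² = 2500 + 33489 = 35989 ✓.
  Scale by k = 2: (2·50, 2·183) = (100, 366).
Step 4: Order so x ≤ y and verify: 100² + 366² = 10000 + 133956 = 143956 = n. ✓

n = 143956 = 100² + 366² (one valid representation with x ≤ y).


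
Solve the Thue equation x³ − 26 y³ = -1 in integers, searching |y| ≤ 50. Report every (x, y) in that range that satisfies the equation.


The equation is x³ - 26y³ = -1. For fixed y, x³ = 26·y³ − 1, so a solution requires the RHS to be a perfect cube.
Strategy: iterate y from -50 to 50, compute RHS = 26·y³ − 1, and check whether it is a (positive or negative) perfect cube.
Check small values of y:
  y = 0: RHS = -1 = (-1)³ ⇒ x = -1 works.
  y = 1: RHS = 25 is not a perfect cube.
  y = -1: RHS = -27 = (-3)³ ⇒ x = -3 works.
  y = 2: RHS = 207 is not a perfect cube.
  y = -2: RHS = -209 is not a perfect cube.
  y = 3: RHS = 701 is not a perfect cube.
  y = -3: RHS = -703 is not a perfect cube.
Continuing the search up to |y| = 50 finds no further solutions beyond those listed.
Collected solutions: (-1, 0), (-3, -1).

Solutions (with |y| ≤ 50): (-1, 0), (-3, -1).


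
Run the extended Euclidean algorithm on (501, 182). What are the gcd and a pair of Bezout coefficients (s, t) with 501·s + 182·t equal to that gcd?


Euclidean algorithm on (501, 182) — divide until remainder is 0:
  501 = 2 · 182 + 137
  182 = 1 · 137 + 45
  137 = 3 · 45 + 2
  45 = 22 · 2 + 1
  2 = 2 · 1 + 0
gcd(501, 182) = 1.
Track Bezout coefficients alongside the remainders: start with r₀ = 501 = a·1 + b·0 (s = 1, t = 0) and r₁ = 182 = a·0 + b·1 (s = 0, t = 1); each new remainder r_{k+1} = r_{k-1} − q_k·r_k inherits s_{k+1} = s_{k-1} − q_k·s_k, t_{k+1} = t_{k-1} − q_k·t_k, so r_k = a·s_k + b·t_k at every step:
  q = 2: r = 137, s = 1 − 2·0 = 1, t = 0 − 2·1 = -2  (check: 501·1 + 182·(-2) = 137)
  q = 1: r = 45, s = 0 − 1·1 = -1, t = 1 − 1·(-2) = 3  (check: 501·(-1) + 182·3 = 45)
  q = 3: r = 2, s = 1 − 3·(-1) = 4, t = -2 − 3·3 = -11  (check: 501·4 + 182·(-11) = 2)
  q = 22: r = 1, s = -1 − 22·4 = -89, t = 3 − 22·(-11) = 245  (check: 501·(-89) + 182·245 = 1)
The row with r = 1 (the gcd) gives the Bezout coefficients s = -89, t = 245.
Result: 501 · (-89) + 182 · (245) = 1.

gcd(501, 182) = 1; s = -89, t = 245 (check: 501·(-89) + 182·245 = 1).


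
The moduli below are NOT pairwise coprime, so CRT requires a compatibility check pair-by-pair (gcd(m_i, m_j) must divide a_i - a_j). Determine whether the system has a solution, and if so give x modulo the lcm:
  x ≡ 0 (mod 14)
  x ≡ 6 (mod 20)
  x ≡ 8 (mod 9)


Moduli 14, 20, 9 are not pairwise coprime, so CRT works modulo lcm(m_i) when all pairwise compatibility conditions hold.
Pairwise compatibility: gcd(m_i, m_j) must divide a_i - a_j for every pair.
Merge one congruence at a time:
  Start: x ≡ 0 (mod 14).
  Combine with x ≡ 6 (mod 20): gcd(14, 20) = 2; 6 - 0 = 6, which IS divisible by 2, so compatible.
    Write x = 0 + 14·t and substitute into x ≡ 6 (mod 20): 14·t ≡ 6 − 0 = 6 (mod 20).
    Divide the congruence (and modulus) by g = 2: 7·t ≡ 3 (mod 10).
    The inverse of 7 mod 10 is 3 (since 7·3 = 21 = 2·10 + 1), so t ≡ 3·3 = 9 ≡ 9 (mod 10).
    Then x = 0 + 14·9 = 126, valid modulo lcm(14, 20) = 140: x ≡ 126 (mod 140).
  Combine with x ≡ 8 (mod 9): gcd(140, 9) = 1; 8 - 126 = -118, which IS divisible by 1, so compatible.
    Write x = 126 + 140·t and substitute into x ≡ 8 (mod 9): 140·t ≡ 8 − 126 = -118 (mod 9).
    Reduce coefficients mod 9: 5·t ≡ 8 (mod 9).
    The inverse of 5 mod 9 is 2 (since 5·2 = 10 = 1·9 + 1), so t ≡ 2·8 = 16 ≡ 7 (mod 9).
    Then x = 126 + 140·7 = 1106, valid modulo lcm(140, 9) = 1260: x ≡ 1106 (mod 1260).
Verify: 1106 mod 14 = 0, 1106 mod 20 = 6, 1106 mod 9 = 8.

x ≡ 1106 (mod 1260).


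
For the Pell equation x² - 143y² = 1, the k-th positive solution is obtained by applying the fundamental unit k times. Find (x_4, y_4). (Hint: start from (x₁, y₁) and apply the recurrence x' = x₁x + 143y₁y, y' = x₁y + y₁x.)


Step 1: Find the fundamental solution (x₁, y₁) of x² - 143y² = 1.
  Expand √143 as a continued fraction. a₀ = ⌊√143⌋ = 11; iterate m_{k+1} = d_k·a_k − m_k, d_{k+1} = (143 − m_{k+1}²)/d_k, a_{k+1} = ⌊(a₀ + m_{k+1})/d_{k+1}⌋ (starting m₀ = 0, d₀ = 1), with convergents p_k = a_k·p_{k-1} + p_{k-2}, q_k = a_k·q_{k-1} + q_{k-2} (p₋₁ = 1, q₋₁ = 0):
  k = 0: a₀ = 11; p₀/q₀ = 11/1; p₀² − 143·q₀² = 121 − 143 = -22.
  k = 1: m = 11, d = 22, a = ⌊(11 + 11)/22⌋ = 1; p/q = (1·11 + 1)/(1·1 + 0) = 12/1; p² − 143·q² = 144 − 143 = 1.
  The first convergent with p² − 143·q² = 1 gives the fundamental solution (x₁, y₁) = (12, 1).
Step 2: Apply the recurrence (x_{n+1}, y_{n+1}) = (x₁x_n + 143y₁y_n, x₁y_n + y₁x_n) repeatedly.
  From (x_1, y_1) = (12, 1): x_2 = 12·12 + 143·1·1 = 287; y_2 = 12·1 + 1·12 = 24.
  From (x_2, y_2) = (287, 24): x_3 = 12·287 + 143·1·24 = 6876; y_3 = 12·24 + 1·287 = 575.
  From (x_3, y_3) = (6876, 575): x_4 = 12·6876 + 143·1·575 = 164737; y_4 = 12·575 + 1·6876 = 13776.
Step 3: Verify x_4² - 143·y_4² = 27138279169 - 27138279168 = 1 (should be 1). ✓

(x_1, y_1) = (12, 1); (x_4, y_4) = (164737, 13776).


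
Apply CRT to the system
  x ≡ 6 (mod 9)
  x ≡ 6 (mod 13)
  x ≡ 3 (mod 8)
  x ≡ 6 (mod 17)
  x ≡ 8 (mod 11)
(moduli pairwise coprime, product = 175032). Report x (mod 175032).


Product of moduli M = 9 · 13 · 8 · 17 · 11 = 175032.
Merge one congruence at a time:
  Start: x ≡ 6 (mod 9).
  Combine with x ≡ 6 (mod 13); new modulus lcm = 117.
    Write x = 6 + 9·t and substitute into x ≡ 6 (mod 13): 9·t ≡ 6 − 6 = 0 (mod 13).
    The inverse of 9 mod 13 is 3 (since 9·3 = 27 = 2·13 + 1), so t ≡ 3·0 = 0 ≡ 0 (mod 13).
    Then x = 6 + 9·0 = 6, valid modulo lcm(9, 13) = 117: x ≡ 6 (mod 117).
  Combine with x ≡ 3 (mod 8); new modulus lcm = 936.
    Write x = 6 + 117·t and substitute into x ≡ 3 (mod 8): 117·t ≡ 3 − 6 = -3 (mod 8).
    Reduce coefficients mod 8: 5·t ≡ 5 (mod 8).
    The inverse of 5 mod 8 is 5 (since 5·5 = 25 = 3·8 + 1), so t ≡ 5·5 = 25 ≡ 1 (mod 8).
    Then x = 6 + 117·1 = 123, valid modulo lcm(117, 8) = 936: x ≡ 123 (mod 936).
  Combine with x ≡ 6 (mod 17); new modulus lcm = 15912.
    Write x = 123 + 936·t and substitute into x ≡ 6 (mod 17): 936·t ≡ 6 − 123 = -117 (mod 17).
    Reduce coefficients mod 17: 1·t ≡ 2 (mod 17).
    So t ≡ 2 (mod 17).
    Then x = 123 + 936·2 = 1995, valid modulo lcm(936, 17) = 15912: x ≡ 1995 (mod 15912).
  Combine with x ≡ 8 (mod 11); new modulus lcm = 175032.
    Write x = 1995 + 15912·t and substitute into x ≡ 8 (mod 11): 15912·t ≡ 8 − 1995 = -1987 (mod 11).
    Reduce coefficients mod 11: 6·t ≡ 4 (mod 11).
    The inverse of 6 mod 11 is 2 (since 6·2 = 12 = 1·11 + 1), so t ≡ 2·4 = 8 ≡ 8 (mod 11).
    Then x = 1995 + 15912·8 = 129291, valid modulo lcm(15912, 11) = 175032: x ≡ 129291 (mod 175032).
Verify against each original: 129291 mod 9 = 6, 129291 mod 13 = 6, 129291 mod 8 = 3, 129291 mod 17 = 6, 129291 mod 11 = 8.

x ≡ 129291 (mod 175032).


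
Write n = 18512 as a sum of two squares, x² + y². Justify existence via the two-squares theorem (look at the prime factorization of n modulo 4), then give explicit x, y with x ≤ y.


Step 1: Factor n = 18512 = 2^4 · 13 · 89.
Step 2: Check the mod-4 condition on each prime factor: 2 = 2 (special); 13 ≡ 1 (mod 4), exponent 1; 89 ≡ 1 (mod 4), exponent 1.
All primes ≡ 3 (mod 4) appear to even exponent (or don't appear), so by the two-squares theorem n IS expressible as a sum of two squares.
Step 3: Build a representation. Group n = k² · m with k = 4 and m = 13 · 89 = 1157 (a product of primes ≡ 1 (mod 4)); a representation of m scales to one of n via (k·x)² + (k·y)² = k²(x² + y²). Each prime p ≡ 1 (mod 4) is itself a sum of two squares; find a² by testing p − a² for a perfect square:
  13: 13 − 1² = 12, 13 − 2² = 9 = 3² ⇒ 13 = 2² + 3².
  89: 89 − 1² = 88, 89 − 2² = 85, 89 − 3² = 80, 89 − 4² = 73, 89 − 5² = 64 = 8² ⇒ 89 = 5² + 8².
  Combine using the Brahmagupta–Fibonacci identity (a² + b²)(c² + d²) = (ac − bd)² + (ad + bc)² = (ac + bd)² + (ad − bc)²:
  13 · 89 = 1157: from (2² + 3²)(5² + 8²), take (2·5 − 3·8, 2·8 + 3·5) = (10 − 24, 16 + 15) = (-14, 31); dropping signs (only squares matter) gives (14, 31); check 14² + 31² = 196 + 961 = 1157 ✓.
  Scale by k = 4: (4·14, 4·31) = (56, 124).
Step 4: Order so x ≤ y and verify: 56² + 124² = 3136 + 15376 = 18512 = n. ✓

n = 18512 = 56² + 124² (one valid representation with x ≤ y).
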